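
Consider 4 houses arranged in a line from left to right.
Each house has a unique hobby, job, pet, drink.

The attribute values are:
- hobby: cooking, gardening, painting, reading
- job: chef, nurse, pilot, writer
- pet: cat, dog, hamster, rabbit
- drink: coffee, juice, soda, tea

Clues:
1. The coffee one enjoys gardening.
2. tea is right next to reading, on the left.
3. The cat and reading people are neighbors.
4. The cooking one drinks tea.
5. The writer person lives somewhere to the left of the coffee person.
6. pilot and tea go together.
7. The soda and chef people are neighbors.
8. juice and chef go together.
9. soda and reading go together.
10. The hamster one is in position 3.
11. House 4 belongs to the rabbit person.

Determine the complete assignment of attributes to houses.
Solution:

House | Hobby | Job | Pet | Drink
---------------------------------
  1   | cooking | pilot | cat | tea
  2   | reading | writer | dog | soda
  3   | painting | chef | hamster | juice
  4   | gardening | nurse | rabbit | coffee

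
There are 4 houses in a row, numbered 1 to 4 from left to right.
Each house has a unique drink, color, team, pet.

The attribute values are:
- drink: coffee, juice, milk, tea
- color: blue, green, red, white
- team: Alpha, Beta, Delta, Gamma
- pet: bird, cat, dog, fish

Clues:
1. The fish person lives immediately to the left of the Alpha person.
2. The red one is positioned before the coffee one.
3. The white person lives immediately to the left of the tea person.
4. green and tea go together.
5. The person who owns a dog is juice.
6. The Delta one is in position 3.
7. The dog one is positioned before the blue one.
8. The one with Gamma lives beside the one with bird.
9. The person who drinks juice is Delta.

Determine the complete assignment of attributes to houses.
Solution:

House | Drink | Color | Team | Pet
----------------------------------
  1   | milk | white | Gamma | fish
  2   | tea | green | Alpha | bird
  3   | juice | red | Delta | dog
  4   | coffee | blue | Beta | cat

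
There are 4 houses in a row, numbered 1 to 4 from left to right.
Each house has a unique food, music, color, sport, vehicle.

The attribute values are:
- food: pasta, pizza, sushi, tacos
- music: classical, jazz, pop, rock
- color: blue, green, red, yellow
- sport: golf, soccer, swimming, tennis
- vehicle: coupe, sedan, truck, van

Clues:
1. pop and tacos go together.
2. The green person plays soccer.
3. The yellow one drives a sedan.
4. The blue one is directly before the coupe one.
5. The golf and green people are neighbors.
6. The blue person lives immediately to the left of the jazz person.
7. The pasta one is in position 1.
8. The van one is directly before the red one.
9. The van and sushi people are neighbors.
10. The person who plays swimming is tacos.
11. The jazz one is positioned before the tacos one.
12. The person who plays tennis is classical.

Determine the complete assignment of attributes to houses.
Solution:

House | Food | Music | Color | Sport | Vehicle
----------------------------------------------
  1   | pasta | classical | blue | tennis | van
  2   | sushi | jazz | red | golf | coupe
  3   | pizza | rock | green | soccer | truck
  4   | tacos | pop | yellow | swimming | sedan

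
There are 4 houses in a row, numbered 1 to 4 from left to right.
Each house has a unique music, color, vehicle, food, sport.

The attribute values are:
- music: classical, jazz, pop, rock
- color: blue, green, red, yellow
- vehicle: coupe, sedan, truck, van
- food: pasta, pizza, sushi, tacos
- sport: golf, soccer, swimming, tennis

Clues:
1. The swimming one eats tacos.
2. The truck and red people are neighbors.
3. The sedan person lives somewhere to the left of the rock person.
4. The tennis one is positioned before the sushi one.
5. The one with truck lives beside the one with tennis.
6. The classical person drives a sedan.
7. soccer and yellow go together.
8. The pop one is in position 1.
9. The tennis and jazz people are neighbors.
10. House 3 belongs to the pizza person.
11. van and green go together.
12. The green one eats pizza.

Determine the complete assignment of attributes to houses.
Solution:

House | Music | Color | Vehicle | Food | Sport
----------------------------------------------
  1   | pop | blue | truck | tacos | swimming
  2   | classical | red | sedan | pasta | tennis
  3   | jazz | green | van | pizza | golf
  4   | rock | yellow | coupe | sushi | soccer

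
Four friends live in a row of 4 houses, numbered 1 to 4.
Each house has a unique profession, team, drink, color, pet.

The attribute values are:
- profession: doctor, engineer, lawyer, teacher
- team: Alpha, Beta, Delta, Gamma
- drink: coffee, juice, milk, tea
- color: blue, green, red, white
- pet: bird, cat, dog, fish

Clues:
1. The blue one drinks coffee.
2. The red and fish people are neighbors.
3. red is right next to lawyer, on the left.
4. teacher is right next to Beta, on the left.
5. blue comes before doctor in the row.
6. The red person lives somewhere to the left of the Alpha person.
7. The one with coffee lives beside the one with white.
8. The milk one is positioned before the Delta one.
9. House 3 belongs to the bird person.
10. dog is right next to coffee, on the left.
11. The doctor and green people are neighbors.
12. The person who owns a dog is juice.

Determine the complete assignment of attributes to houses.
Solution:

House | Profession | Team | Drink | Color | Pet
-----------------------------------------------
  1   | teacher | Gamma | juice | red | dog
  2   | lawyer | Beta | coffee | blue | fish
  3   | doctor | Alpha | milk | white | bird
  4   | engineer | Delta | tea | green | cat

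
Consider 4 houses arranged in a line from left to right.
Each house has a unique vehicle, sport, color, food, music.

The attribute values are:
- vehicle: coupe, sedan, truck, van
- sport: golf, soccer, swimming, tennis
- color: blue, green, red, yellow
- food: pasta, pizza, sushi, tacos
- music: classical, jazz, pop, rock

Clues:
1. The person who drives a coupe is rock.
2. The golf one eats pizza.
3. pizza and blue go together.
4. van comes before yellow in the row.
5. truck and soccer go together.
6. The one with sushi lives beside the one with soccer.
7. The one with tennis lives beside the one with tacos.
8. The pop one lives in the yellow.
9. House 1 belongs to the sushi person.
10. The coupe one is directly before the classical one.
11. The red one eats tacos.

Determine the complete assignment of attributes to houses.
Solution:

House | Vehicle | Sport | Color | Food | Music
----------------------------------------------
  1   | coupe | tennis | green | sushi | rock
  2   | truck | soccer | red | tacos | classical
  3   | van | golf | blue | pizza | jazz
  4   | sedan | swimming | yellow | pasta | pop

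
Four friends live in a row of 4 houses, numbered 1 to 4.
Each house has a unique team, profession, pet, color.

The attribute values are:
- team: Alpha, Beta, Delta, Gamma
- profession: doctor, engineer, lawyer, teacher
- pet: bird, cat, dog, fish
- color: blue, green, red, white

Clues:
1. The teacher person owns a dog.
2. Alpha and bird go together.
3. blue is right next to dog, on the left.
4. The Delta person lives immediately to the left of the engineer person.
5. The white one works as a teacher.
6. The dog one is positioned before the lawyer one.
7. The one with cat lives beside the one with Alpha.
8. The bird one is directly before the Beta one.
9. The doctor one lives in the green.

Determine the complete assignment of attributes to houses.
Solution:

House | Team | Profession | Pet | Color
---------------------------------------
  1   | Delta | doctor | cat | green
  2   | Alpha | engineer | bird | blue
  3   | Beta | teacher | dog | white
  4   | Gamma | lawyer | fish | red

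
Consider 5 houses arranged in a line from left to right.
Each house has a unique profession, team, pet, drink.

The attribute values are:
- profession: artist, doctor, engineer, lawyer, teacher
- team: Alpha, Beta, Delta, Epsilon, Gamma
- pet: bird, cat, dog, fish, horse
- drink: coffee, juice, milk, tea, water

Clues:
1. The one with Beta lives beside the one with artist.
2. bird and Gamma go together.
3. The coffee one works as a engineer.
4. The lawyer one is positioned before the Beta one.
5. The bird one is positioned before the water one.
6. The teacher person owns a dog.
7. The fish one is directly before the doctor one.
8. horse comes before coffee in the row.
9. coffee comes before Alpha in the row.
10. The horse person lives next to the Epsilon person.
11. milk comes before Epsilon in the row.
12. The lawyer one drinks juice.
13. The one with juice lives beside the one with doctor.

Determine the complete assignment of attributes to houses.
Solution:

House | Profession | Team | Pet | Drink
---------------------------------------
  1   | lawyer | Delta | fish | juice
  2   | doctor | Beta | horse | milk
  3   | artist | Epsilon | cat | tea
  4   | engineer | Gamma | bird | coffee
  5   | teacher | Alpha | dog | water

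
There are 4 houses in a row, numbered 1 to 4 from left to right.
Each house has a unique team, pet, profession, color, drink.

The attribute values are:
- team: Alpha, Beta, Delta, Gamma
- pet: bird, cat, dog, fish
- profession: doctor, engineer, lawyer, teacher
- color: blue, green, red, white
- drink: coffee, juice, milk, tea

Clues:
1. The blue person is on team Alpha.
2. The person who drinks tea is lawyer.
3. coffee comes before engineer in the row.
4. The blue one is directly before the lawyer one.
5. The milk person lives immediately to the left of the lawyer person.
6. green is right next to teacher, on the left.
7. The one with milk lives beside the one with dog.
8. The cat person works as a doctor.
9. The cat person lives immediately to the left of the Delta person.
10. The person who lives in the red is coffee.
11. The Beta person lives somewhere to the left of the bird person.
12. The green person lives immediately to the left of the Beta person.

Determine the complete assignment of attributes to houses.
Solution:

House | Team | Pet | Profession | Color | Drink
-----------------------------------------------
  1   | Alpha | cat | doctor | blue | milk
  2   | Delta | dog | lawyer | green | tea
  3   | Beta | fish | teacher | red | coffee
  4   | Gamma | bird | engineer | white | juice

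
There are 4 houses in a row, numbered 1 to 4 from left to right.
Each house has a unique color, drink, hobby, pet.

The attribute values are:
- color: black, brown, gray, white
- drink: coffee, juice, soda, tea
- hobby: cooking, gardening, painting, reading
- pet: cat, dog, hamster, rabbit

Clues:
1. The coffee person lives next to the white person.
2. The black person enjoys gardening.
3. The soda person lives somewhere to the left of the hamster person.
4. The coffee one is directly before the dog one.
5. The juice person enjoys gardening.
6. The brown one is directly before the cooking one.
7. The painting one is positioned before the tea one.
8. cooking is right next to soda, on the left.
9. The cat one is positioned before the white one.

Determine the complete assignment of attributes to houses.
Solution:

House | Color | Drink | Hobby | Pet
-----------------------------------
  1   | brown | coffee | painting | cat
  2   | white | tea | cooking | dog
  3   | gray | soda | reading | rabbit
  4   | black | juice | gardening | hamster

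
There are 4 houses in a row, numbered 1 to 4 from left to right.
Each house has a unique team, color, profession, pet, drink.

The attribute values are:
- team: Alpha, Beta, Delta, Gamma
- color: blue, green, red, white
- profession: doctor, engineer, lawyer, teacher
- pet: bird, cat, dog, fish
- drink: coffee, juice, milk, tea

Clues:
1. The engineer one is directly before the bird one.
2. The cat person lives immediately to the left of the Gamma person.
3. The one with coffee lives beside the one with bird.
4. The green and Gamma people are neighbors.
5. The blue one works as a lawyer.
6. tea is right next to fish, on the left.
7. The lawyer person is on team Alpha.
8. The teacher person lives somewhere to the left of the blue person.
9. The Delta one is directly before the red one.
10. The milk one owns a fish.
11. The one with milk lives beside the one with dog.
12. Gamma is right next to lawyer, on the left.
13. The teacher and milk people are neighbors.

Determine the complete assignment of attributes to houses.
Solution:

House | Team | Color | Profession | Pet | Drink
-----------------------------------------------
  1   | Delta | green | engineer | cat | coffee
  2   | Gamma | red | teacher | bird | tea
  3   | Alpha | blue | lawyer | fish | milk
  4   | Beta | white | doctor | dog | juice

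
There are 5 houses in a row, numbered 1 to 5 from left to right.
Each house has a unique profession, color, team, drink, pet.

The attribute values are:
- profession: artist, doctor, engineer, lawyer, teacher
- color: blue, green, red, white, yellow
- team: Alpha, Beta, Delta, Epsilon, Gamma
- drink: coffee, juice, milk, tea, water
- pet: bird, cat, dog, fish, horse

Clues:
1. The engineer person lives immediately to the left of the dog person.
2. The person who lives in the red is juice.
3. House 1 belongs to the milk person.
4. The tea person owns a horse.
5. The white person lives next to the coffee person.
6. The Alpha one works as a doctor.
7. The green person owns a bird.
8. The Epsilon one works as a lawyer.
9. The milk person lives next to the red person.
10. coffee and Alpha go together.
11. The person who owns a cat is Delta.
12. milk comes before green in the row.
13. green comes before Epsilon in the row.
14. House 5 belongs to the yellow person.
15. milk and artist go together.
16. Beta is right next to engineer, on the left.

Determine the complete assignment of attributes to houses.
Solution:

House | Profession | Color | Team | Drink | Pet
-----------------------------------------------
  1   | artist | blue | Beta | milk | fish
  2   | engineer | red | Delta | juice | cat
  3   | teacher | white | Gamma | water | dog
  4   | doctor | green | Alpha | coffee | bird
  5   | lawyer | yellow | Epsilon | tea | horse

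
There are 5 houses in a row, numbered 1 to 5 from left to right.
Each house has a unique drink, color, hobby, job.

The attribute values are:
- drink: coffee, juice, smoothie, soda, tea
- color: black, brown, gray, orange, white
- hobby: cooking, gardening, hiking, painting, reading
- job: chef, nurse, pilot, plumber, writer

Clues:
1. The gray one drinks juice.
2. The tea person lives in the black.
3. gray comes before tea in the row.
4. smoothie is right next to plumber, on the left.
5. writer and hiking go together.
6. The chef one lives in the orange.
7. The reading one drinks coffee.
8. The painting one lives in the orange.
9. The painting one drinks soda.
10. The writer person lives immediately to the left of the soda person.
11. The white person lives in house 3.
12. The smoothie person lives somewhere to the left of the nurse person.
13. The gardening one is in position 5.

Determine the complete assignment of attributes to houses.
Solution:

House | Drink | Color | Hobby | Job
-----------------------------------
  1   | juice | gray | hiking | writer
  2   | soda | orange | painting | chef
  3   | smoothie | white | cooking | pilot
  4   | coffee | brown | reading | plumber
  5   | tea | black | gardening | nurse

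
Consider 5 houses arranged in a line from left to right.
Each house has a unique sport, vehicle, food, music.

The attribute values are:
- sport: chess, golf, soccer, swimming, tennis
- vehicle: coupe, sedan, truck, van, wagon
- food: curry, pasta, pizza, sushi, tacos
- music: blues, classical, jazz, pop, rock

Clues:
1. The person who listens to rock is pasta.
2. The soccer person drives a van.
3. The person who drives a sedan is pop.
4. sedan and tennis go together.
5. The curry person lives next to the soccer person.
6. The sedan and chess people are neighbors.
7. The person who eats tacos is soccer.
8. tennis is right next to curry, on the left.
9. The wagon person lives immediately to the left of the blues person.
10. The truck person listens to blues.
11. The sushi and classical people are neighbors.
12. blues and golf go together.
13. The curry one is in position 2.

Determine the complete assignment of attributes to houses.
Solution:

House | Sport | Vehicle | Food | Music
--------------------------------------
  1   | tennis | sedan | sushi | pop
  2   | chess | coupe | curry | classical
  3   | soccer | van | tacos | jazz
  4   | swimming | wagon | pasta | rock
  5   | golf | truck | pizza | blues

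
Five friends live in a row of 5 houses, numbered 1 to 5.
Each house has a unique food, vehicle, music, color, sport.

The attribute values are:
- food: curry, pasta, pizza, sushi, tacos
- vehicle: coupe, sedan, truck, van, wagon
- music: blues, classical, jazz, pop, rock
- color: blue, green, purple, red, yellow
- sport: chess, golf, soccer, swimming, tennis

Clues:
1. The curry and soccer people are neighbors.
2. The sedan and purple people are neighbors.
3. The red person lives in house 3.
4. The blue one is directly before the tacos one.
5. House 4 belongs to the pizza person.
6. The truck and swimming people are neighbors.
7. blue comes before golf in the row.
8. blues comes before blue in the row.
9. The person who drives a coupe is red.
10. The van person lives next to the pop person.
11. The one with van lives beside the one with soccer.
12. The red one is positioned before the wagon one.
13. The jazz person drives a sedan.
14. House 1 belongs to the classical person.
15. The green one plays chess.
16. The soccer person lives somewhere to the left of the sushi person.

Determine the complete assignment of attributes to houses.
Solution:

House | Food | Vehicle | Music | Color | Sport
----------------------------------------------
  1   | curry | van | classical | green | chess
  2   | pasta | truck | pop | yellow | soccer
  3   | sushi | coupe | blues | red | swimming
  4   | pizza | sedan | jazz | blue | tennis
  5   | tacos | wagon | rock | purple | golf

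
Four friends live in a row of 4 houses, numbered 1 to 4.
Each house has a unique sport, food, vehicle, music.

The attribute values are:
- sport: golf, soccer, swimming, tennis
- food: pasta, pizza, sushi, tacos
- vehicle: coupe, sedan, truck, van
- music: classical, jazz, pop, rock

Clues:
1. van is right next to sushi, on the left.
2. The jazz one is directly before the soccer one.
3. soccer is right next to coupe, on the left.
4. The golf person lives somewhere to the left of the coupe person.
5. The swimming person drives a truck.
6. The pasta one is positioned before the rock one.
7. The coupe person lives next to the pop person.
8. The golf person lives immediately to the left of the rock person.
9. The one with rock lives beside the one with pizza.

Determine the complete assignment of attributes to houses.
Solution:

House | Sport | Food | Vehicle | Music
--------------------------------------
  1   | golf | pasta | van | jazz
  2   | soccer | sushi | sedan | rock
  3   | tennis | pizza | coupe | classical
  4   | swimming | tacos | truck | pop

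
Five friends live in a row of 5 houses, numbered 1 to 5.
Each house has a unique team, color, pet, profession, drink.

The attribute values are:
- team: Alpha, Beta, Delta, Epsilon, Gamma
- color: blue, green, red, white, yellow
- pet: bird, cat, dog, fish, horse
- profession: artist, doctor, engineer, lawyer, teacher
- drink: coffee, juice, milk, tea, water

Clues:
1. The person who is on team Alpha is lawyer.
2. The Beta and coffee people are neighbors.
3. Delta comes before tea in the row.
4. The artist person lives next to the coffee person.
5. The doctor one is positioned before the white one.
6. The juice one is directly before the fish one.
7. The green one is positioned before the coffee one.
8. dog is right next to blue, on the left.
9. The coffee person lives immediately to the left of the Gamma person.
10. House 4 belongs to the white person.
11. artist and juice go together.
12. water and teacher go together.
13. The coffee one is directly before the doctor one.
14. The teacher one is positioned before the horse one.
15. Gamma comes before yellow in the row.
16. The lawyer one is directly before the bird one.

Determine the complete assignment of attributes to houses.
Solution:

House | Team | Color | Pet | Profession | Drink
-----------------------------------------------
  1   | Beta | green | dog | artist | juice
  2   | Alpha | blue | fish | lawyer | coffee
  3   | Gamma | red | bird | doctor | milk
  4   | Delta | white | cat | teacher | water
  5   | Epsilon | yellow | horse | engineer | tea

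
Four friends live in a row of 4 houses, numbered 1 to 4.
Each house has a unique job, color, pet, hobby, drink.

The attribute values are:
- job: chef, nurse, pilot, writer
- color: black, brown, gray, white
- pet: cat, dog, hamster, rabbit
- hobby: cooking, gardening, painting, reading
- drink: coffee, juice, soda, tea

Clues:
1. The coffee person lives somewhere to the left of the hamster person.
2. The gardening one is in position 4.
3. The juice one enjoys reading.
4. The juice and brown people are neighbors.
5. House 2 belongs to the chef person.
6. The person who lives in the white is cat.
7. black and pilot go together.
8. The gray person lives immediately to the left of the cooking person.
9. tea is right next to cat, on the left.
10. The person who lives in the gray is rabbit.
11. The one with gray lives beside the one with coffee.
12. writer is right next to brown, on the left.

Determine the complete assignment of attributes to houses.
Solution:

House | Job | Color | Pet | Hobby | Drink
-----------------------------------------
  1   | writer | gray | rabbit | reading | juice
  2   | chef | brown | dog | cooking | coffee
  3   | pilot | black | hamster | painting | tea
  4   | nurse | white | cat | gardening | soda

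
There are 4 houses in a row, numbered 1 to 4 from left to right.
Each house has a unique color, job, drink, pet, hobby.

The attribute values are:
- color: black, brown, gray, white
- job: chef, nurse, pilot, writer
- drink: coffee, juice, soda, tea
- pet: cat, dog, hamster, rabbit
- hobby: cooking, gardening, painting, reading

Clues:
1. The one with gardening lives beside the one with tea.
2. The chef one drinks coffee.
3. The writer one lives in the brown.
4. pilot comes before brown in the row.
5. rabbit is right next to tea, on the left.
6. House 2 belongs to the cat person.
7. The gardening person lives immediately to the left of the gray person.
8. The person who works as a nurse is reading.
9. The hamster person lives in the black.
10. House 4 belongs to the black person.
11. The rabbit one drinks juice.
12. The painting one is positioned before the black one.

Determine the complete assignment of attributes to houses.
Solution:

House | Color | Job | Drink | Pet | Hobby
-----------------------------------------
  1   | white | pilot | juice | rabbit | gardening
  2   | gray | nurse | tea | cat | reading
  3   | brown | writer | soda | dog | painting
  4   | black | chef | coffee | hamster | cooking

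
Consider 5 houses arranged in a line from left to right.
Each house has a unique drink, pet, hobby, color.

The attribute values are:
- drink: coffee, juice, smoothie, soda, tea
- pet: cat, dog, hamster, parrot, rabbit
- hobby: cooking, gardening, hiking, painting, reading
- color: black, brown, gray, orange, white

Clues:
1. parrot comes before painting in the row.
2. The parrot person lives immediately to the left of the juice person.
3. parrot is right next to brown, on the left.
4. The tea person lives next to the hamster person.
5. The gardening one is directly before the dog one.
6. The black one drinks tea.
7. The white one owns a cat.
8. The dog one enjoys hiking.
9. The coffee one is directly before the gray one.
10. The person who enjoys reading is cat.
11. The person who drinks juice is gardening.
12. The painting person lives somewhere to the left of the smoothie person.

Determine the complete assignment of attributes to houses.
Solution:

House | Drink | Pet | Hobby | Color
-----------------------------------
  1   | tea | parrot | cooking | black
  2   | juice | hamster | gardening | brown
  3   | coffee | dog | hiking | orange
  4   | soda | rabbit | painting | gray
  5   | smoothie | cat | reading | white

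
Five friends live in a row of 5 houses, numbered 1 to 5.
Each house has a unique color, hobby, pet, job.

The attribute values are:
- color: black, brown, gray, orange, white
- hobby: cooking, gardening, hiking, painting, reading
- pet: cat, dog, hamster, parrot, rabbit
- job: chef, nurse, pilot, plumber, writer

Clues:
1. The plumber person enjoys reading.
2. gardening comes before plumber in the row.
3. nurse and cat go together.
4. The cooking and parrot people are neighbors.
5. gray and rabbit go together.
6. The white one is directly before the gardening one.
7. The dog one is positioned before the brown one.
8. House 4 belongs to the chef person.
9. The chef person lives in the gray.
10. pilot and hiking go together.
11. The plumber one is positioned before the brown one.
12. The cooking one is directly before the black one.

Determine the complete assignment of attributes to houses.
Solution:

House | Color | Hobby | Pet | Job
---------------------------------
  1   | white | cooking | cat | nurse
  2   | black | gardening | parrot | writer
  3   | orange | reading | dog | plumber
  4   | gray | painting | rabbit | chef
  5   | brown | hiking | hamster | pilot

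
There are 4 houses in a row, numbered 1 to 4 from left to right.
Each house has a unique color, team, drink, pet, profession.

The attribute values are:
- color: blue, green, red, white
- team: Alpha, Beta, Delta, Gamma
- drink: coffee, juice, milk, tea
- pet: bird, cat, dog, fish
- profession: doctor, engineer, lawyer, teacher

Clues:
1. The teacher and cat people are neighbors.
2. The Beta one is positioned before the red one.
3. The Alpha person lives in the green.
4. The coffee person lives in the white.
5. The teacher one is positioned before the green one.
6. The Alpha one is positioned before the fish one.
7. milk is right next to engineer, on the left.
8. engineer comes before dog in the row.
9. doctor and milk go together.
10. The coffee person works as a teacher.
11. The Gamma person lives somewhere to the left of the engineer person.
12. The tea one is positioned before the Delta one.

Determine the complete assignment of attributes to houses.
Solution:

House | Color | Team | Drink | Pet | Profession
-----------------------------------------------
  1   | white | Gamma | coffee | bird | teacher
  2   | green | Alpha | milk | cat | doctor
  3   | blue | Beta | tea | fish | engineer
  4   | red | Delta | juice | dog | lawyer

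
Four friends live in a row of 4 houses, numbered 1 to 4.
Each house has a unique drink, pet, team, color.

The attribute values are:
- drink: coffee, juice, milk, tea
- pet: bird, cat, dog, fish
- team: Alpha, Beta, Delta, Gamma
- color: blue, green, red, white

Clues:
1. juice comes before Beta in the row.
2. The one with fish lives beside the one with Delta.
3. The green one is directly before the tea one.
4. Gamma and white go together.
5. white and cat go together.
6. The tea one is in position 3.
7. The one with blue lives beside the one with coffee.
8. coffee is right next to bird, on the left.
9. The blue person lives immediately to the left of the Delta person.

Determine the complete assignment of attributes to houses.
Solution:

House | Drink | Pet | Team | Color
----------------------------------
  1   | juice | fish | Alpha | blue
  2   | coffee | dog | Delta | green
  3   | tea | bird | Beta | red
  4   | milk | cat | Gamma | white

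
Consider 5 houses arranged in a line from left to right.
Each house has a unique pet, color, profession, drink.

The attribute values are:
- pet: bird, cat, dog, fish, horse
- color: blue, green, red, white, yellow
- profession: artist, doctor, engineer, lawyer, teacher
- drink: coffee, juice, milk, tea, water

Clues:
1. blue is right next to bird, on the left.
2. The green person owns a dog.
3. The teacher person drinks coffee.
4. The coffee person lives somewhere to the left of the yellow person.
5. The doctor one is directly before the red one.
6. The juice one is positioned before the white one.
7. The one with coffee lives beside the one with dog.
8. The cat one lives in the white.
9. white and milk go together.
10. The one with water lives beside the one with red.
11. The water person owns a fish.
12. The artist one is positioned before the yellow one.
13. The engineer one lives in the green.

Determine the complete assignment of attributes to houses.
Solution:

House | Pet | Color | Profession | Drink
----------------------------------------
  1   | fish | blue | doctor | water
  2   | bird | red | teacher | coffee
  3   | dog | green | engineer | juice
  4   | cat | white | artist | milk
  5   | horse | yellow | lawyer | tea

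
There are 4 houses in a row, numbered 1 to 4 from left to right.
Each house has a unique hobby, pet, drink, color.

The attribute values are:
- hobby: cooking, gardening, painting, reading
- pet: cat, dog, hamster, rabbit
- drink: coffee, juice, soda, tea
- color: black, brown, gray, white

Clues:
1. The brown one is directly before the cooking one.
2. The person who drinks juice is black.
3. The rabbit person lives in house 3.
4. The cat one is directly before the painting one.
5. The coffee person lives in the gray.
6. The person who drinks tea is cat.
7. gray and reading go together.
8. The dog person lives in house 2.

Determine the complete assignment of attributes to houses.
Solution:

House | Hobby | Pet | Drink | Color
-----------------------------------
  1   | gardening | cat | tea | white
  2   | painting | dog | soda | brown
  3   | cooking | rabbit | juice | black
  4   | reading | hamster | coffee | gray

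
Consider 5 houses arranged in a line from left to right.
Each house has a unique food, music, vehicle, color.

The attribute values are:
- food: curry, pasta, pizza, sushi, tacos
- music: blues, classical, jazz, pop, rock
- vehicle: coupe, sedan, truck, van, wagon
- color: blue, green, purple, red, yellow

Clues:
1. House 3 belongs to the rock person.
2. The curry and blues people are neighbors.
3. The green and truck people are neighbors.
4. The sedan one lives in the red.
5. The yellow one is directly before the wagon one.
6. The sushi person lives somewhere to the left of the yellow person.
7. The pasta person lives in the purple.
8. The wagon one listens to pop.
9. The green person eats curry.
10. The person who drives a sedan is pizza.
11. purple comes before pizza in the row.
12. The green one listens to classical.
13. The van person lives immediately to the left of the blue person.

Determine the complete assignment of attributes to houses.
Solution:

House | Food | Music | Vehicle | Color
--------------------------------------
  1   | curry | classical | van | green
  2   | sushi | blues | truck | blue
  3   | tacos | rock | coupe | yellow
  4   | pasta | pop | wagon | purple
  5   | pizza | jazz | sedan | red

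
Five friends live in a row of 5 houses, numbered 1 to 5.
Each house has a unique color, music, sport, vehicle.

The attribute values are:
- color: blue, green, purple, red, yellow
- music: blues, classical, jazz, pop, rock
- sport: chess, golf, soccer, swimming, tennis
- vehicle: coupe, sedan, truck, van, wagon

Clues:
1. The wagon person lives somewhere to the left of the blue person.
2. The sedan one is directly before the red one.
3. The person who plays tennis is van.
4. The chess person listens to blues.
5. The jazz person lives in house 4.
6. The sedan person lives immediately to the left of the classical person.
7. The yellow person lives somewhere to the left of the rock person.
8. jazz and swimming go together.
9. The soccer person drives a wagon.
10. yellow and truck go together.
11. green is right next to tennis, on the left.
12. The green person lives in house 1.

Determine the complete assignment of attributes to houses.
Solution:

House | Color | Music | Sport | Vehicle
---------------------------------------
  1   | green | blues | chess | sedan
  2   | red | classical | tennis | van
  3   | purple | pop | soccer | wagon
  4   | yellow | jazz | swimming | truck
  5   | blue | rock | golf | coupe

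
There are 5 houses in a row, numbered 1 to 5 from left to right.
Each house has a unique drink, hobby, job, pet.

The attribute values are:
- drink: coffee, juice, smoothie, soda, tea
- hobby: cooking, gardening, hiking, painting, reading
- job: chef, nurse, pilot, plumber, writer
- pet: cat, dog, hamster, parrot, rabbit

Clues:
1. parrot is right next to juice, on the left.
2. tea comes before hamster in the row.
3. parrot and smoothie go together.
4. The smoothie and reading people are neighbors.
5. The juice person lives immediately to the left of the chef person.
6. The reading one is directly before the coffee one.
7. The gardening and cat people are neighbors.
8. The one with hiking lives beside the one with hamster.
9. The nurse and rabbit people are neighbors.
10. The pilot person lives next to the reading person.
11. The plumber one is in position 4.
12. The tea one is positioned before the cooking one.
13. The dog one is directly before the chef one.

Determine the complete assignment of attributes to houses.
Solution:

House | Drink | Hobby | Job | Pet
---------------------------------
  1   | smoothie | painting | pilot | parrot
  2   | juice | reading | nurse | dog
  3   | coffee | gardening | chef | rabbit
  4   | tea | hiking | plumber | cat
  5   | soda | cooking | writer | hamster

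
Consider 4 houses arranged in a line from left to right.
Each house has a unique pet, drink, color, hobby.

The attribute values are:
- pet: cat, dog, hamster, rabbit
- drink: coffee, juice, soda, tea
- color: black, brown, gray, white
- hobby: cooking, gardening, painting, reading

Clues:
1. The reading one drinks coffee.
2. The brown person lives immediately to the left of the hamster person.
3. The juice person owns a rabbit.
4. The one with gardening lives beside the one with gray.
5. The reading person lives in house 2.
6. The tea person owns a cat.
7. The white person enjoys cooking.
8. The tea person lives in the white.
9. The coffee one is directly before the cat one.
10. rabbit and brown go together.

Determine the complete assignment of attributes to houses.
Solution:

House | Pet | Drink | Color | Hobby
-----------------------------------
  1   | rabbit | juice | brown | gardening
  2   | hamster | coffee | gray | reading
  3   | cat | tea | white | cooking
  4   | dog | soda | black | painting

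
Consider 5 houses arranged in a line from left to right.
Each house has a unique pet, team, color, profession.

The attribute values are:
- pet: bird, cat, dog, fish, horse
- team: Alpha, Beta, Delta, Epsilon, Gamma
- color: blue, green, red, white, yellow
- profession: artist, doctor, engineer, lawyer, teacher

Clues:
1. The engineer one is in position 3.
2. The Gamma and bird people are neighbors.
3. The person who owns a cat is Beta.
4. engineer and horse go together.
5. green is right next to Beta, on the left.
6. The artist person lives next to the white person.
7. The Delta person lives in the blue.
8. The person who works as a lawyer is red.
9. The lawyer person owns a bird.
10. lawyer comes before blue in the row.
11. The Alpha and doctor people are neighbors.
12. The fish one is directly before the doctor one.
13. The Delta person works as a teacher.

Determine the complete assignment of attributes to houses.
Solution:

House | Pet | Team | Color | Profession
---------------------------------------
  1   | fish | Alpha | green | artist
  2   | cat | Beta | white | doctor
  3   | horse | Gamma | yellow | engineer
  4   | bird | Epsilon | red | lawyer
  5   | dog | Delta | blue | teacher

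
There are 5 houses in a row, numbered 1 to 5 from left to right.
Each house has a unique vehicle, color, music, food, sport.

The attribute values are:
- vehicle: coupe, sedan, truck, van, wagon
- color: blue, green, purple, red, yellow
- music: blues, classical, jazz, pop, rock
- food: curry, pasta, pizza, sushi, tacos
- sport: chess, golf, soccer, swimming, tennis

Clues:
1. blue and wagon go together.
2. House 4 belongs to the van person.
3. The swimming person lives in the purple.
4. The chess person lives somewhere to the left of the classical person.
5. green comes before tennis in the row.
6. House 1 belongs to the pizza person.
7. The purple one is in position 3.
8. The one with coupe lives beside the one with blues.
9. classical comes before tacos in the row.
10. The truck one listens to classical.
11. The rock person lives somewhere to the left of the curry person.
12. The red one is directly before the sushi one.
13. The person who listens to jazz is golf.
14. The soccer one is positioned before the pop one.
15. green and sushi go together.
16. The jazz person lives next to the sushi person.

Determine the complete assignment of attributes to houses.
Solution:

House | Vehicle | Color | Music | Food | Sport
----------------------------------------------
  1   | coupe | red | jazz | pizza | golf
  2   | sedan | green | blues | sushi | chess
  3   | truck | purple | classical | pasta | swimming
  4   | van | yellow | rock | tacos | soccer
  5   | wagon | blue | pop | curry | tennis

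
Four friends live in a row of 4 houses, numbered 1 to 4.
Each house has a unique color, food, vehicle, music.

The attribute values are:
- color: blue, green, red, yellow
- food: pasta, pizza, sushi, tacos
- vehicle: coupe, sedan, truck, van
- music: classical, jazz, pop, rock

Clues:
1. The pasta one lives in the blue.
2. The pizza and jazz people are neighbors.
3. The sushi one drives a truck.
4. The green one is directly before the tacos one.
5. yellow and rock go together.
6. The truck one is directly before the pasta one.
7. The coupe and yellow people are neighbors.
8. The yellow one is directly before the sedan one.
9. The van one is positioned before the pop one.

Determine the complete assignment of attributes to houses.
Solution:

House | Color | Food | Vehicle | Music
--------------------------------------
  1   | green | pizza | van | classical
  2   | red | tacos | coupe | jazz
  3   | yellow | sushi | truck | rock
  4   | blue | pasta | sedan | pop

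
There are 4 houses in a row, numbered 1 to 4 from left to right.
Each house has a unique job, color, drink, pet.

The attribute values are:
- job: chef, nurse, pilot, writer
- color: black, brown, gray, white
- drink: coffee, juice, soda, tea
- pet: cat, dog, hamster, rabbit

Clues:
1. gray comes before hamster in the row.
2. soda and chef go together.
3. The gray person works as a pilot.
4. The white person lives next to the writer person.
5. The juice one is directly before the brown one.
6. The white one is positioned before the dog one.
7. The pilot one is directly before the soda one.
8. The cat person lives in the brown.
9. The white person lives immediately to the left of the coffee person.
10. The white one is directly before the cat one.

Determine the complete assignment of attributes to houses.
Solution:

House | Job | Color | Drink | Pet
---------------------------------
  1   | nurse | white | juice | rabbit
  2   | writer | brown | coffee | cat
  3   | pilot | gray | tea | dog
  4   | chef | black | soda | hamster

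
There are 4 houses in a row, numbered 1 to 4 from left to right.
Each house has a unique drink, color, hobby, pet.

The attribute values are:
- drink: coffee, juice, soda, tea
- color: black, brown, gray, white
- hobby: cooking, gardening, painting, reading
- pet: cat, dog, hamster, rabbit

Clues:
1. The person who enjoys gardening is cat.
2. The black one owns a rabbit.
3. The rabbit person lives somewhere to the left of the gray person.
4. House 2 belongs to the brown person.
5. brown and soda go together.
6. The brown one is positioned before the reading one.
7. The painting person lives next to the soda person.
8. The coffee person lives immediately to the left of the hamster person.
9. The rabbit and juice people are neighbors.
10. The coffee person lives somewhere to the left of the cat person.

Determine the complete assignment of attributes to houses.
Solution:

House | Drink | Color | Hobby | Pet
-----------------------------------
  1   | coffee | white | painting | dog
  2   | soda | brown | cooking | hamster
  3   | tea | black | reading | rabbit
  4   | juice | gray | gardening | cat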